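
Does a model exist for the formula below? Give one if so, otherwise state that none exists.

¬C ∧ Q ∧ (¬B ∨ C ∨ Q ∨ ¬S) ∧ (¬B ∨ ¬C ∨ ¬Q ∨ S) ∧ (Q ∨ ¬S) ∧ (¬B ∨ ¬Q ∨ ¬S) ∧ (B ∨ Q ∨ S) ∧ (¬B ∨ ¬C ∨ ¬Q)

Unit clause (¬C) forces C = False.
Unit clause (Q) forces Q = True.
Set S = False.
Set B = True.
Check each clause:
  (¬C): ¬C holds.
  (Q): Q holds.
  (¬B ∨ C ∨ Q ∨ ¬S): Q holds.
  (¬B ∨ ¬C ∨ ¬Q ∨ S): ¬C holds.
  (Q ∨ ¬S): Q holds.
  (¬B ∨ ¬Q ∨ ¬S): ¬S holds.
  (B ∨ Q ∨ S): B holds.
  (¬B ∨ ¬C ∨ ¬Q): ¬C holds.
All clauses satisfied.

C = False, Q = True, S = False, B = True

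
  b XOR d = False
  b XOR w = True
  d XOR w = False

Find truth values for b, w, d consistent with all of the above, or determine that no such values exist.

The formula is unsatisfiable.

Adding constraints 1, 2, 3 mod 2: every variable appears an even number of times on the left, so the left side is 0.
But the right sides sum to 1 (mod 2). 0 ≠ 1 — the system is inconsistent.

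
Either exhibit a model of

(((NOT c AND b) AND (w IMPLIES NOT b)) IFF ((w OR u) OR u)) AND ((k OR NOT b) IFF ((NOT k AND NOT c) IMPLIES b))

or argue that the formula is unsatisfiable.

w=F, u=T, b=T, c=F, k=T

  ((NOT c AND b) AND (w IMPLIES NOT b)) IFF ((w OR u) OR u) = True
    (NOT c AND b) AND (w IMPLIES NOT b) = True
      NOT c AND b = True
        NOT c = True
      w IMPLIES NOT b = True
        NOT b = False
    (w OR u) OR u = True
      w OR u = True
  (k OR NOT b) IFF ((NOT k AND NOT c) IMPLIES b) = True
    k OR NOT b = True
      NOT b = False
    (NOT k AND NOT c) IMPLIES b = True
      NOT k AND NOT c = False
        NOT k = False
        NOT c = True
Both conjuncts True, so the formula holds.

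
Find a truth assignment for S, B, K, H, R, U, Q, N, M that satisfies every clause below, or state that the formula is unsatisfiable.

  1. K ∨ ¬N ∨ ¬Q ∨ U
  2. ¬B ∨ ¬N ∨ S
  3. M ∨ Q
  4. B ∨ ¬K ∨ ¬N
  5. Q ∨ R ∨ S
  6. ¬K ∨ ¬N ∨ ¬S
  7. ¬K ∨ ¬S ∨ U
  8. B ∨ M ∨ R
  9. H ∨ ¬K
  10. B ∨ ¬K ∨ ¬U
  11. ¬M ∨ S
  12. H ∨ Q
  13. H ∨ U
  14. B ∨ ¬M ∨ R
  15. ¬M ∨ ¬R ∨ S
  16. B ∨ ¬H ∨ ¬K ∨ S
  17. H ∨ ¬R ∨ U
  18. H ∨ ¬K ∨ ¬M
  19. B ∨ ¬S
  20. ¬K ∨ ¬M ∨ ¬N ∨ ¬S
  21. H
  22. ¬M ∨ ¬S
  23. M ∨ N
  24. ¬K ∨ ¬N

S = True; B = True; K = False; H = True; R = True; U = True; Q = True; N = True; M = False

Unit clause (H) forces H = True.
Set S = True.
  then (B ∨ ¬S) forces B = True.
  then (¬M ∨ ¬S) forces M = False.
  then (M ∨ N) forces N = True.
  then (¬K ∨ ¬N) forces K = False.
  then (M ∨ Q) forces Q = True.
  then (K ∨ ¬N ∨ ¬Q ∨ U) forces U = True.
Set R = True.
All clauses satisfied.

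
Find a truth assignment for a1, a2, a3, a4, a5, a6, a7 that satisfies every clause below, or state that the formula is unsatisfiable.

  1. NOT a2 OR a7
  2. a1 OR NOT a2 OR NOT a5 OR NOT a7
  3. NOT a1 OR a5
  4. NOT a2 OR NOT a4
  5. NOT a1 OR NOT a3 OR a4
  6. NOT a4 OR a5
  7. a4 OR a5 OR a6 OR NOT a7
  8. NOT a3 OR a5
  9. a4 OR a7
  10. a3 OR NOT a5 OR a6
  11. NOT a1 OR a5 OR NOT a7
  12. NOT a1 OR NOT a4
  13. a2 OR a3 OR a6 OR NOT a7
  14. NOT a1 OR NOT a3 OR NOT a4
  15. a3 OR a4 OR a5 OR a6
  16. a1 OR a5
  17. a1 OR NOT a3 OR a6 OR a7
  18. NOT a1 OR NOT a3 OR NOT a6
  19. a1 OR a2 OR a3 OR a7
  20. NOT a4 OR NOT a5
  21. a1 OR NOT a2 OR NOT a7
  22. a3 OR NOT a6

a1: False, a2: False, a3: True, a4: False, a5: True, a6: True, a7: True

Set a1 = False.
  then (a1 OR a5) forces a5 = True.
  then (NOT a4 OR NOT a5) forces a4 = False.
  then (a4 OR a7) forces a7 = True.
  then (a1 OR NOT a2 OR NOT a7) forces a2 = False.
Try a3 = False:
  (a3 OR NOT a5 OR a6) forces a6 = True.
  clause (a3 OR NOT a6) is falsified — backtrack.
So a3 = True.
Set a6 = True.
All clauses satisfied.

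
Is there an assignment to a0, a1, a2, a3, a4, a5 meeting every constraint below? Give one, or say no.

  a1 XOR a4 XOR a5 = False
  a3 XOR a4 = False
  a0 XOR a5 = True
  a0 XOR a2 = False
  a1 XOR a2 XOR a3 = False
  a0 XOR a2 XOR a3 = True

The formula is unsatisfiable.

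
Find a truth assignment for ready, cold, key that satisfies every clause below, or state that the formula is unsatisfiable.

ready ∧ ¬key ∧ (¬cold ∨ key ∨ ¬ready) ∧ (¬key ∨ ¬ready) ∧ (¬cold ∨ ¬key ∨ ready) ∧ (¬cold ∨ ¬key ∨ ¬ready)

Unit clause (ready) forces ready = True.
Unit clause (¬key) forces key = False.
In (¬cold ∨ key ∨ ¬ready) only ¬cold is left, so cold = False.
Check each clause:
  (ready): ready holds.
  (¬key): ¬key holds.
  (¬cold ∨ key ∨ ¬ready): ¬cold holds.
  (¬key ∨ ¬ready): ¬key holds.
  (¬cold ∨ ¬key ∨ ready): ¬cold holds.
  (¬cold ∨ ¬key ∨ ¬ready): ¬cold holds.
All clauses satisfied.

ready = True, cold = False, key = False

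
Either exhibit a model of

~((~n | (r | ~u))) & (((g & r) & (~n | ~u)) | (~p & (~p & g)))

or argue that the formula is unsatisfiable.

n = True, u = True, g = True, r = False, p = False

  ~((~n | (r | ~u))) = True
    ~n | (r | ~u) = False
      ~n = False
      r | ~u = False
        ~u = False
  ((g & r) & (~n | ~u)) | (~p & (~p & g)) = True
    (g & r) & (~n | ~u) = False
      g & r = False
      ~n | ~u = False
        ~n = False
        ~u = False
    ~p & (~p & g) = True
      ~p = True
      ~p & g = True
        ~p = True
Both conjuncts True, so the formula holds.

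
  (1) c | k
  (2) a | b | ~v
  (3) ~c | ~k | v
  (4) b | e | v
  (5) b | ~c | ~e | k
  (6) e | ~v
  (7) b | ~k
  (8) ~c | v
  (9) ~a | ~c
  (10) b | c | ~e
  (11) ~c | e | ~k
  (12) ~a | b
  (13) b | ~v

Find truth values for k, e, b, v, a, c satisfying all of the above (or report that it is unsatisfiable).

k=T, e=T, b=T, v=F, a=T, c=F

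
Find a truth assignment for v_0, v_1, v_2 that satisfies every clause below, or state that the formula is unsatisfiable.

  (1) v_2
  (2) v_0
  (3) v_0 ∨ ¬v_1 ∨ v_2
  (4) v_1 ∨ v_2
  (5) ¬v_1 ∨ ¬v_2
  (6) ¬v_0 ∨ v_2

v_0 = True; v_1 = False; v_2 = True

Unit clause (v_2) forces v_2 = True.
Unit clause (v_0) forces v_0 = True.
In (¬v_1 ∨ ¬v_2) only ¬v_1 is left, so v_1 = False.
Check each clause:
  (v_2): v_2 holds.
  (v_0): v_0 holds.
  (v_0 ∨ ¬v_1 ∨ v_2): v_0 holds.
  (v_1 ∨ v_2): v_2 holds.
  (¬v_1 ∨ ¬v_2): ¬v_1 holds.
  (¬v_0 ∨ v_2): v_2 holds.
All clauses satisfied.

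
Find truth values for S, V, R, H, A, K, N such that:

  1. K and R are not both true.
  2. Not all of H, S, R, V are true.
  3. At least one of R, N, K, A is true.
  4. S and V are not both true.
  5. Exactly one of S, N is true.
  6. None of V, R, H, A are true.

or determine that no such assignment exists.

S = False, V = False, R = False, H = False, A = False, K = False, N = True

  (1) K=F, R=F — not both ✓
  (2) {H, S, R, V}: 0/4 true — not all ✓
  (3) {R, N, K, A}: 1 true — at least one ✓
  (4) S=F, V=F — not both ✓
  (5) {S, N}: 1 true — exactly one ✓
  (6) {V, R, H, A}: 0 true — none ✓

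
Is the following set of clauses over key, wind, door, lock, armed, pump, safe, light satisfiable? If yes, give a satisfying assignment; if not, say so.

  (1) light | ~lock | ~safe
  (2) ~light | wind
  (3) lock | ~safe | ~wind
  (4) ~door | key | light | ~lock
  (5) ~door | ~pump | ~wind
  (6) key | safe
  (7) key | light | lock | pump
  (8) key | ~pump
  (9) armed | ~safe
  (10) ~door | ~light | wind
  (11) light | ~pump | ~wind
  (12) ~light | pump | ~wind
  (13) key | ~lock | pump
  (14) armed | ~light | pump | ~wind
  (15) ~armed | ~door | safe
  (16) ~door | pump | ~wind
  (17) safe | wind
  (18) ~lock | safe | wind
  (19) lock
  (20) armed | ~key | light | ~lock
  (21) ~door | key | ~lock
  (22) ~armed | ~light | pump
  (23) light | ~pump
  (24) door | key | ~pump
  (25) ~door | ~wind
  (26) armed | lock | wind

key = True; wind = True; door = False; lock = True; armed = False; pump = True; safe = False; light = True

Unit clause (lock) forces lock = True.
Try key = False:
  (key | safe) forces safe = True.
  (light | ~lock | ~safe) forces light = True.
  (~light | wind) forces wind = True.
  (key | ~pump) forces pump = False.
  clause (~light | pump | ~wind) is falsified — backtrack.
So key = True.
Set wind = True.
  then (~door | ~wind) forces door = False.
Set armed = False.
  then (armed | ~safe) forces safe = False.
  then (armed | ~key | light | ~lock) forces light = True.
  then (~light | pump | ~wind) forces pump = True.
All clauses satisfied.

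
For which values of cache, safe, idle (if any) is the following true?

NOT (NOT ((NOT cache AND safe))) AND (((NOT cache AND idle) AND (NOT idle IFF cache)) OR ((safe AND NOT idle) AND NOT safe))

cache = False; safe = True; idle = True

  NOT (NOT ((NOT cache AND safe))) = True
    NOT ((NOT cache AND safe)) = False
      NOT cache AND safe = True
        NOT cache = True
  ((NOT cache AND idle) AND (NOT idle IFF cache)) OR ((safe AND NOT idle) AND NOT safe) = True
    (NOT cache AND idle) AND (NOT idle IFF cache) = True
      NOT cache AND idle = True
        NOT cache = True
      NOT idle IFF cache = True
        NOT idle = False
    (safe AND NOT idle) AND NOT safe = False
      safe AND NOT idle = False
        NOT idle = False
      NOT safe = False
Both conjuncts True, so the formula holds.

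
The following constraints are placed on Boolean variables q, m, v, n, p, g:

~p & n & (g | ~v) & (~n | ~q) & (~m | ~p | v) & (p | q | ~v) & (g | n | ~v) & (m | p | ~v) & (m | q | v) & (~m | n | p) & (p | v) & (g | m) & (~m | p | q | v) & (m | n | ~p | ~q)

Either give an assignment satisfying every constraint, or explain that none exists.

Unsatisfiable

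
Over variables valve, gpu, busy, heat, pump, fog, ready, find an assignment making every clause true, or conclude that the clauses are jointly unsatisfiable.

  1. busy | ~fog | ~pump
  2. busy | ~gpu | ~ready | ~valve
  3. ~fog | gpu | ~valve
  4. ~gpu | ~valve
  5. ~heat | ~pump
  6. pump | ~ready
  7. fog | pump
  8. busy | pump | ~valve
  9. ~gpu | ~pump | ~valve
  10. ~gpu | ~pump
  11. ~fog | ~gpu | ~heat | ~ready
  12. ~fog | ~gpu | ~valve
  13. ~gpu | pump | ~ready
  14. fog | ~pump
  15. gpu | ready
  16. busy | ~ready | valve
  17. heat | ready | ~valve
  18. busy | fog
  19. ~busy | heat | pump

Try valve = True:
  (~gpu | ~valve) forces gpu = False.
  (~fog | gpu | ~valve) forces fog = False.
  (fog | pump) forces pump = True.
  clause (fog | ~pump) is falsified — backtrack.
So valve = False.
Set gpu = True.
  then (~gpu | ~pump) forces pump = False.
  then (~gpu | pump | ~ready) forces ready = False.
  then (fog | pump) forces fog = True.
Set busy = False.
Set heat = False.
All clauses satisfied.

valve = False; gpu = True; busy = False; heat = False; pump = False; fog = True; ready = False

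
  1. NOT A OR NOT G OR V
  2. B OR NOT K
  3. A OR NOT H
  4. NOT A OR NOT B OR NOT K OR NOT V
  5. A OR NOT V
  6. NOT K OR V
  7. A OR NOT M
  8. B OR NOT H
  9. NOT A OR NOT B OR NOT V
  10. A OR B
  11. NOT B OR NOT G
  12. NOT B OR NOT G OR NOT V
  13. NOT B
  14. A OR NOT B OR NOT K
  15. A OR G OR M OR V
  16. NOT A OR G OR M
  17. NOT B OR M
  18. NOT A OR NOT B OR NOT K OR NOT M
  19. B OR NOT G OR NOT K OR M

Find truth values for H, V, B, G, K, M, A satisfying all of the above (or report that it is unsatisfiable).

H=F, V=T, B=F, G=T, K=F, M=F, A=T

Unit clause (NOT B) forces B = False.
In (B OR NOT K) only NOT K is left, so K = False.
In (B OR NOT H) only NOT H is left, so H = False.
In (A OR B) only A is left, so A = True.
Set V = True.
Set G = True.
Set M = False.
All clauses satisfied.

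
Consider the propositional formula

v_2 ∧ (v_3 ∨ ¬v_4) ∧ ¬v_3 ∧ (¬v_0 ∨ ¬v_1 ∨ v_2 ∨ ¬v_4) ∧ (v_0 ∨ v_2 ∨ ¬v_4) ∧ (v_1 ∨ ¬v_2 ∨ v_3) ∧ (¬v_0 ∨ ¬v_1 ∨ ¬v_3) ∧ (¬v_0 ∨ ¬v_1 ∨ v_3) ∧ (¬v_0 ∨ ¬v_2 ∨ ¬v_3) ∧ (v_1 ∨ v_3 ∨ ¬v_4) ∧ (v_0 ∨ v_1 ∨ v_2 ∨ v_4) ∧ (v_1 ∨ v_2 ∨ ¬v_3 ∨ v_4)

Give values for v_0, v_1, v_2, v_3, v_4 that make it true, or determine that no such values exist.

Unit clause (v_2) forces v_2 = True.
Unit clause (¬v_3) forces v_3 = False.
In (v_1 ∨ ¬v_2 ∨ v_3) only v_1 is left, so v_1 = True.
In (¬v_0 ∨ ¬v_1 ∨ v_3) only ¬v_0 is left, so v_0 = False.
In (v_3 ∨ ¬v_4) only ¬v_4 is left, so v_4 = False.
All clauses satisfied.

v_0: False; v_1: True; v_2: True; v_3: False; v_4: False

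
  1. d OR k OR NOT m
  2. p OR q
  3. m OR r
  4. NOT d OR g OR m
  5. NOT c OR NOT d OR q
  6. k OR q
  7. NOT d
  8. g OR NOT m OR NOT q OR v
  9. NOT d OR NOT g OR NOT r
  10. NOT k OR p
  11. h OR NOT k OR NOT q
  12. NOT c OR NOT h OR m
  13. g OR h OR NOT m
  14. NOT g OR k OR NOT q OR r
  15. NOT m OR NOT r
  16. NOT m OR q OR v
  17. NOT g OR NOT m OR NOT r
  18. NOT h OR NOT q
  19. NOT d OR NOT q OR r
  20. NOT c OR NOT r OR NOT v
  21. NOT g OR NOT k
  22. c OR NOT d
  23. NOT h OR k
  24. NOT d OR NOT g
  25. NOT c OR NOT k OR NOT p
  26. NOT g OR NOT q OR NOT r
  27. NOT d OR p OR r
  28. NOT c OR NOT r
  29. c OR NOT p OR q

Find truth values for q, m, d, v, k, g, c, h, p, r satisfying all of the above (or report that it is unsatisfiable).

Unit clause (NOT d) forces d = False.
Try q = False:
  (p OR q) forces p = True.
  (k OR q) forces k = True.
  (NOT g OR NOT k) forces g = False.
  (NOT c OR NOT k OR NOT p) forces c = False.
  clause (c OR NOT p OR q) is falsified — backtrack.
So q = True.
  then (NOT h OR NOT q) forces h = False.
  then (h OR NOT k OR NOT q) forces k = False.
  then (d OR k OR NOT m) forces m = False.
  then (m OR r) forces r = True.
  then (NOT g OR NOT q OR NOT r) forces g = False.
  then (NOT c OR NOT r) forces c = False.
Set v = True.
Set p = False.
All clauses satisfied.

q = True, m = False, d = False, v = True, k = False, g = False, c = False, h = False, p = False, r = True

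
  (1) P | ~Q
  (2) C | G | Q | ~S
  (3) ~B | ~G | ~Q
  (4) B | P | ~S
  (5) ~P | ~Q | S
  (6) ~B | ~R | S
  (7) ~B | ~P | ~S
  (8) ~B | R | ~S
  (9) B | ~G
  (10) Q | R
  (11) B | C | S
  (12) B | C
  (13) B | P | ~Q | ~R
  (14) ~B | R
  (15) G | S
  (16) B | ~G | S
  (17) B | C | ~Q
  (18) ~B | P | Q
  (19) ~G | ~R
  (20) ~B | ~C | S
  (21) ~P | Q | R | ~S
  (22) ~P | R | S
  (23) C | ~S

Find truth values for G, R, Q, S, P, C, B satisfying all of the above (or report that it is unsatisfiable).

Try G = True:
  (B | ~G) forces B = True.
  (~B | ~G | ~Q) forces Q = False.
  (Q | R) forces R = True.
  clause (~G | ~R) is falsified — backtrack.
So G = False.
  then (G | S) forces S = True.
  then (C | ~S) forces C = True.
Set R = False.
  then (~B | R | ~S) forces B = False.
  then (Q | R) forces Q = True.
  then (P | ~Q) forces P = True.
All clauses satisfied.

G = False; R = False; Q = True; S = True; P = True; C = True; B = False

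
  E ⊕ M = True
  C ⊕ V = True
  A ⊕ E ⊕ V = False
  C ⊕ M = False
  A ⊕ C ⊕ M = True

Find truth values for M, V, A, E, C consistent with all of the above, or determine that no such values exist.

Unsatisfiable

Adding constraints 1, 2, 3, 5 mod 2: every variable appears an even number of times on the left, so the left side is 0.
But the right sides sum to 1 (mod 2). 0 ≠ 1 — the system is inconsistent.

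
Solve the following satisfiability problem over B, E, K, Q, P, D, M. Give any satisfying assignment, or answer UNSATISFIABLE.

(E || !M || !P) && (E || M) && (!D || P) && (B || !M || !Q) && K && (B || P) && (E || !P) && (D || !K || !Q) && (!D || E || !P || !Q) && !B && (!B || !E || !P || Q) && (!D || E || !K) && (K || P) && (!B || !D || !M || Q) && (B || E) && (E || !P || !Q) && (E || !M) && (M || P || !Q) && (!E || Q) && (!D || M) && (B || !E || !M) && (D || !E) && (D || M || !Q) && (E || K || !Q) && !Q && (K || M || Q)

Unsatisfiable

Case B = True:
  Clause (!B) is falsified — contradiction.
Case B = False:
  (K) forces K = True.
  (B || P) forces P = True.
  (E || !P) forces E = True.
  (!E || Q) forces Q = True.
  Clause (!Q) is falsified — contradiction.
Both cases fail, so the formula is unsatisfiable.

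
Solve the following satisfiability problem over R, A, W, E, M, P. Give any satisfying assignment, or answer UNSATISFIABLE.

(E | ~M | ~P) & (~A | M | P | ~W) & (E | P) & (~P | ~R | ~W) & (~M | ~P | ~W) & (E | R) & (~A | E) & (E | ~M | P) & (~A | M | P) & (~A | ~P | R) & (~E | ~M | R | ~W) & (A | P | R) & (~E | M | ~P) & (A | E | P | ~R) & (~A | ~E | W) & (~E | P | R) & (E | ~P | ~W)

R=T; A=F; W=F; E=T; M=F; P=F

Set R = True.
Set A = False.
Set W = False.
Set E = True.
Set M = False.
  then (~E | M | ~P) forces P = False.
All clauses satisfied.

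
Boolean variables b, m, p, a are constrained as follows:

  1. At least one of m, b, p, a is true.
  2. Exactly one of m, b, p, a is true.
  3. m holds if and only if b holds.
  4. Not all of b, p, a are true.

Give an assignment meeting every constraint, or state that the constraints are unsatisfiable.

b = False, m = False, p = False, a = True

  (1) {m, b, p, a}: 1 true — at least one ✓
  (2) {m, b, p, a}: 1 true — exactly one ✓
  (3) m=F, b=F — same ✓
  (4) {b, p, a}: 1/3 true — not all ✓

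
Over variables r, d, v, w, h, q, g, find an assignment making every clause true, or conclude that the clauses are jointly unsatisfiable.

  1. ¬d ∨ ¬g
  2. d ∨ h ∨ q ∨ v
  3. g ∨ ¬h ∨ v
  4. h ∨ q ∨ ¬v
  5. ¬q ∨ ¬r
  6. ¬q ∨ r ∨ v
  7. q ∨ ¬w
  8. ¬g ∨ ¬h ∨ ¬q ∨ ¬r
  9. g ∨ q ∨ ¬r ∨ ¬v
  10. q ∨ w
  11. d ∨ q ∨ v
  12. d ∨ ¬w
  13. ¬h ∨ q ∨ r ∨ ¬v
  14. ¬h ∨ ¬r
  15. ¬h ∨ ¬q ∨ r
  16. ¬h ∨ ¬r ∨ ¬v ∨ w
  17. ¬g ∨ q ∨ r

r: False; d: False; v: True; w: False; h: False; q: True; g: False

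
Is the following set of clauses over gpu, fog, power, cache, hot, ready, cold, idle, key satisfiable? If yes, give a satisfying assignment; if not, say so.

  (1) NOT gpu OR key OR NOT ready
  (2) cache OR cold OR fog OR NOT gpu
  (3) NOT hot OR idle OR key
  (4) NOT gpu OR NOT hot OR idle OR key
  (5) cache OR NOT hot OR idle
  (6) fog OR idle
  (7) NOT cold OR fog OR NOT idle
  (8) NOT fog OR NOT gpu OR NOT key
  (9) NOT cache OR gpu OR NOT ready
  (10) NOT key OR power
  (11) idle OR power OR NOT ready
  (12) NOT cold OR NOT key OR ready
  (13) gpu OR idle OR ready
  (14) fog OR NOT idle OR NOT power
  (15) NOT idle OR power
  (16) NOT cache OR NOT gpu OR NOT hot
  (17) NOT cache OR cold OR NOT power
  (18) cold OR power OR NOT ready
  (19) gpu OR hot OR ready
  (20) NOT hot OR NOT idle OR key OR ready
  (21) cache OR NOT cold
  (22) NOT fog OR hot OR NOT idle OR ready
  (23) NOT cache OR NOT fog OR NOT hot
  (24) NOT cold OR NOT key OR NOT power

gpu=T, fog=T, power=F, cache=T, hot=F, ready=F, cold=T, idle=F, key=F

Set gpu = True.
Try fog = False:
  (fog OR idle) forces idle = True.
  (NOT cold OR fog OR NOT idle) forces cold = False.
  (cache OR cold OR fog OR NOT gpu) forces cache = True.
  (fog OR NOT idle OR NOT power) forces power = False.
  clause (NOT idle OR power) is falsified — backtrack.
So fog = True.
  then (NOT fog OR NOT gpu OR NOT key) forces key = False.
  then (NOT gpu OR key OR NOT ready) forces ready = False.
Set power = False.
  then (NOT idle OR power) forces idle = False.
  then (NOT hot OR idle OR key) forces hot = False.
Set cache = True.
Set cold = True.
All clauses satisfied.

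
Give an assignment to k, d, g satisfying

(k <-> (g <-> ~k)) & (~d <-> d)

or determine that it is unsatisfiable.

The conjunct ~d <-> d is unsatisfiable on its own:
  d=F: evaluates to False.
  d=T: evaluates to False.
So the whole conjunction is unsatisfiable.

Unsatisfiable — no assignment works.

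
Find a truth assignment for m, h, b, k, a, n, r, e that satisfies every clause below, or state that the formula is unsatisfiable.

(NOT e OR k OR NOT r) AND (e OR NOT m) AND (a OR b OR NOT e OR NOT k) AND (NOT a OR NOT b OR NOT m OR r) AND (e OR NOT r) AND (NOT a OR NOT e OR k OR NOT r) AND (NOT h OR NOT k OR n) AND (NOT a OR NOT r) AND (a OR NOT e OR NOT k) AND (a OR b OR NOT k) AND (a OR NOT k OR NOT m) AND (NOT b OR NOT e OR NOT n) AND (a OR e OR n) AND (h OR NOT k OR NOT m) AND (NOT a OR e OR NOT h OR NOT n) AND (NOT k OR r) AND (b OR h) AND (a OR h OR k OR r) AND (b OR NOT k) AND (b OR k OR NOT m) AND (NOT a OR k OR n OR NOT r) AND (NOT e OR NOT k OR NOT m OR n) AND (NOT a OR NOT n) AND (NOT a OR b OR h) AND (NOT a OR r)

Set m = False.
Set h = True.
Set b = False.
  then (b OR NOT k) forces k = False.
Try a = True:
  (NOT a OR NOT r) forces r = False.
  clause (NOT a OR r) is falsified — backtrack.
So a = False.
Set n = True.
Try r = True:
  (NOT e OR k OR NOT r) forces e = False.
  clause (e OR NOT r) is falsified — backtrack.
So r = False.
Set e = False.
All clauses satisfied.

m = False; h = True; b = False; k = False; a = False; n = True; r = False; e = False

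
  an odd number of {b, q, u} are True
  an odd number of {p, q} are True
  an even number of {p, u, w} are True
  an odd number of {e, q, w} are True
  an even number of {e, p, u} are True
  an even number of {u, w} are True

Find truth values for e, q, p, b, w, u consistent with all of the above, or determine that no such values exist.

e = True, q = True, p = False, b = True, w = True, u = True

{b, q, u}: 3 true → odd ✓
{p, q}: 1 true → odd ✓
{p, u, w}: 2 true → even ✓
{e, q, w}: 3 true → odd ✓
{e, p, u}: 2 true → even ✓
{u, w}: 2 true → even ✓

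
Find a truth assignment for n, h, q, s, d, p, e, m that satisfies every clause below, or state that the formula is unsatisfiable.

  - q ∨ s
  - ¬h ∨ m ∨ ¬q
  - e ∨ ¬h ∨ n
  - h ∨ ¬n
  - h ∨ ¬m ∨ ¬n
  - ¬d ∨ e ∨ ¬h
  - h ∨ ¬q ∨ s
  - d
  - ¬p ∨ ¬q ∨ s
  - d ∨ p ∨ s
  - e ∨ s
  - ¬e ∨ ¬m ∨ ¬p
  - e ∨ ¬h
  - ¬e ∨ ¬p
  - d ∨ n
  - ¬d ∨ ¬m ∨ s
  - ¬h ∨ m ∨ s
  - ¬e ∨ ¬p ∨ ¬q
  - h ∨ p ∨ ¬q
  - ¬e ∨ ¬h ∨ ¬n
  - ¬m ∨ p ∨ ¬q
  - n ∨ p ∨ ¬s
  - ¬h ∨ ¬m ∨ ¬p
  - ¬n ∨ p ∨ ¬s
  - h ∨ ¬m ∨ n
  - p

Unit clause (d) forces d = True.
Unit clause (p) forces p = True.
In (¬e ∨ ¬p) only ¬e is left, so e = False.
In (¬d ∨ e ∨ ¬h) only ¬h is left, so h = False.
In (e ∨ s) only s is left, so s = True.
In (h ∨ ¬n) only ¬n is left, so n = False.
In (h ∨ ¬m ∨ n) only ¬m is left, so m = False.
Set q = False.
All clauses satisfied.

n: False, h: False, q: False, s: True, d: True, p: True, e: False, m: False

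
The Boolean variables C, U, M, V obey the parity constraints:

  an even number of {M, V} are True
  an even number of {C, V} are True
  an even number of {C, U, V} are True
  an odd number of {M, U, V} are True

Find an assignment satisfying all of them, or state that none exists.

UNSATISFIABLE

Adding constraints 1, 2, 3, 4 mod 2: every variable appears an even number of times on the left, so the left side is 0.
But the right sides sum to 1 (mod 2). 0 ≠ 1 — the system is inconsistent.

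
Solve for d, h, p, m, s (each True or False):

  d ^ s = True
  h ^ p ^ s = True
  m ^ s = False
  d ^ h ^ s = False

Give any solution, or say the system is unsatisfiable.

d: True; h: True; p: False; m: False; s: False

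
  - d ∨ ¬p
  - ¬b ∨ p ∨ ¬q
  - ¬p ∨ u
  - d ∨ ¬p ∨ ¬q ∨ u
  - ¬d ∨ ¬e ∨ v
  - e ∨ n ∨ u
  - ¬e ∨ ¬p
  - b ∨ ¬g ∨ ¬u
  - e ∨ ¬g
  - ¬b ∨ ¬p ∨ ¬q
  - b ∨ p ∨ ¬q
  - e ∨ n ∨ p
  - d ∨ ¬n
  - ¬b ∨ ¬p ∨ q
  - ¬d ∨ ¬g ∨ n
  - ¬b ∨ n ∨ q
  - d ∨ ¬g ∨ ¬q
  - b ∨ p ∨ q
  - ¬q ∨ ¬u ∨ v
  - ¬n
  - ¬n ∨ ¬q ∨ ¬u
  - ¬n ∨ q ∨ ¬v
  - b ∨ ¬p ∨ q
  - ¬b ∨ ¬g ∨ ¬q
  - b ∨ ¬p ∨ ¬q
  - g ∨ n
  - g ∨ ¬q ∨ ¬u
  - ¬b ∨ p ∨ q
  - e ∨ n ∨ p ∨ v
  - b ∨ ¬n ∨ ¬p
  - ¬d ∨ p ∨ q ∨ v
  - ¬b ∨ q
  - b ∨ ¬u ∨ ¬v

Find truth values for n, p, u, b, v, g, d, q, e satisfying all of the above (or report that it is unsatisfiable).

UNSATISFIABLE

Case n = True:
  Clause (¬n) is falsified — contradiction.
Case n = False:
  (g ∨ n) forces g = True.
  (e ∨ ¬g) forces e = True.
  (¬e ∨ ¬p) forces p = False.
  (¬d ∨ ¬g ∨ n) forces d = False.
  (d ∨ ¬g ∨ ¬q) forces q = False.
  (¬b ∨ n ∨ q) forces b = False.
  Clause (b ∨ p ∨ q) is falsified — contradiction.
Both cases fail, so the formula is unsatisfiable.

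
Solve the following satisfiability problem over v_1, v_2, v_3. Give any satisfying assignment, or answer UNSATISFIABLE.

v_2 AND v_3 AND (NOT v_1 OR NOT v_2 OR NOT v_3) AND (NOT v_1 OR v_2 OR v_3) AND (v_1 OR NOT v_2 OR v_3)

v_1 = False; v_2 = True; v_3 = True

Unit clause (v_2) forces v_2 = True.
Unit clause (v_3) forces v_3 = True.
In (NOT v_1 OR NOT v_2 OR NOT v_3) only NOT v_1 is left, so v_1 = False.
Check each clause:
  (v_2): v_2 holds.
  (v_3): v_3 holds.
  (NOT v_1 OR NOT v_2 OR NOT v_3): NOT v_1 holds.
  (NOT v_1 OR v_2 OR v_3): NOT v_1 holds.
  (v_1 OR NOT v_2 OR v_3): v_3 holds.
All clauses satisfied.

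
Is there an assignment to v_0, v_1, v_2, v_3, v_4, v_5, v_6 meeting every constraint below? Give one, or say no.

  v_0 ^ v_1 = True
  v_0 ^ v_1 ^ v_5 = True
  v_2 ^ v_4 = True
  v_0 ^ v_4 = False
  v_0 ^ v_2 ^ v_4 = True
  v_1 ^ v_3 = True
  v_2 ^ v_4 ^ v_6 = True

v_0=F, v_1=T, v_2=T, v_3=F, v_4=F, v_5=F, v_6=F

v_0 ^ v_1 = F ^ T = True ✓
v_0 ^ v_1 ^ v_5 = F ^ T ^ F = True ✓
v_2 ^ v_4 = T ^ F = True ✓
v_0 ^ v_4 = F ^ F = False ✓
v_0 ^ v_2 ^ v_4 = F ^ T ^ F = True ✓
v_1 ^ v_3 = T ^ F = True ✓
v_2 ^ v_4 ^ v_6 = T ^ F ^ F = True ✓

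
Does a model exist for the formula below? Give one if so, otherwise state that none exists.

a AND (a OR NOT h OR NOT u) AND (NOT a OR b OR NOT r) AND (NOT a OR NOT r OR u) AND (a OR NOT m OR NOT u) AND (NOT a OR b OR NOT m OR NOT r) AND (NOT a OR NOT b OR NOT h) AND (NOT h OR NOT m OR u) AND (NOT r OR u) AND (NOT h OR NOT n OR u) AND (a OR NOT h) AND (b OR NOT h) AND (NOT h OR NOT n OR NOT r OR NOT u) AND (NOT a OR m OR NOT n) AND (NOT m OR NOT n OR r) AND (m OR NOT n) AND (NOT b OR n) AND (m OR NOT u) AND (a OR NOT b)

n: False; a: True; h: False; m: False; b: False; u: False; r: False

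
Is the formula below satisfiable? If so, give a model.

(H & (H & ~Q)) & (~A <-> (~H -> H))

A: False, H: True, Q: False

  H & (H & ~Q) = True
    H & ~Q = True
      ~Q = True
  ~A <-> (~H -> H) = True
    ~A = True
    ~H -> H = True
      ~H = False
Both conjuncts True, so the formula holds.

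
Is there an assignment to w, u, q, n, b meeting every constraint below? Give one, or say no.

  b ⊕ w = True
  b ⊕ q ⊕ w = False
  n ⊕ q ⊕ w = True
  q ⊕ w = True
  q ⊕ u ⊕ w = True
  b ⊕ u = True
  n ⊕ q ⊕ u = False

No satisfying assignment exists.

Adding constraints 1, 2, 3, 5, 7 mod 2: every variable appears an even number of times on the left, so the left side is 0.
But the right sides sum to 1 (mod 2). 0 ≠ 1 — the system is inconsistent.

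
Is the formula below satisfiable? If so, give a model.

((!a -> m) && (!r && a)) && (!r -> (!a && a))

Case a = True: the formula simplifies to !r && r.
  r = True: the conjunct !r is False.
  r = False: the conjunct r is False.
Case a = False: the conjunct a is False.
Both cases fail — unsatisfiable.

Unsatisfiable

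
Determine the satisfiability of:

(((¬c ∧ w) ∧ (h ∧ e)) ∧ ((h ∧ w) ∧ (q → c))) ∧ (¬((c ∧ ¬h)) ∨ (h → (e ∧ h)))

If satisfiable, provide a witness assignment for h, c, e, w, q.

h = True; c = False; e = True; w = True; q = False

  ((¬c ∧ w) ∧ (h ∧ e)) ∧ ((h ∧ w) ∧ (q → c)) = True
    (¬c ∧ w) ∧ (h ∧ e) = True
      ¬c ∧ w = True
        ¬c = True
      h ∧ e = True
    (h ∧ w) ∧ (q → c) = True
      h ∧ w = True
      q → c = True
  ¬((c ∧ ¬h)) ∨ (h → (e ∧ h)) = True
    ¬((c ∧ ¬h)) = True
      c ∧ ¬h = False
        ¬h = False
    h → (e ∧ h) = True
      e ∧ h = True
Both conjuncts True, so the formula holds.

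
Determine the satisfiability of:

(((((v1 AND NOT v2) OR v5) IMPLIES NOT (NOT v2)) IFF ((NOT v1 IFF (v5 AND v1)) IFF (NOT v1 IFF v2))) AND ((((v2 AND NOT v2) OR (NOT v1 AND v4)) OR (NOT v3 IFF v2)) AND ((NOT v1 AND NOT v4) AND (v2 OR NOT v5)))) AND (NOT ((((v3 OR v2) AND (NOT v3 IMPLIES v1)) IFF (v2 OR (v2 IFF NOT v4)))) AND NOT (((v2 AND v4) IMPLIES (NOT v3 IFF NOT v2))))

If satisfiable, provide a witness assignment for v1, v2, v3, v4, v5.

Unsatisfiable — no assignment works.

Case v4 = True: the conjunct NOT v4 is False.
Case v4 = False: the conjunct NOT (((v2 AND v4) IMPLIES (NOT v3 IFF NOT v2))) becomes NOT ((False IMPLIES (NOT v3 IFF NOT v2))) = False.
Both cases fail — unsatisfiable.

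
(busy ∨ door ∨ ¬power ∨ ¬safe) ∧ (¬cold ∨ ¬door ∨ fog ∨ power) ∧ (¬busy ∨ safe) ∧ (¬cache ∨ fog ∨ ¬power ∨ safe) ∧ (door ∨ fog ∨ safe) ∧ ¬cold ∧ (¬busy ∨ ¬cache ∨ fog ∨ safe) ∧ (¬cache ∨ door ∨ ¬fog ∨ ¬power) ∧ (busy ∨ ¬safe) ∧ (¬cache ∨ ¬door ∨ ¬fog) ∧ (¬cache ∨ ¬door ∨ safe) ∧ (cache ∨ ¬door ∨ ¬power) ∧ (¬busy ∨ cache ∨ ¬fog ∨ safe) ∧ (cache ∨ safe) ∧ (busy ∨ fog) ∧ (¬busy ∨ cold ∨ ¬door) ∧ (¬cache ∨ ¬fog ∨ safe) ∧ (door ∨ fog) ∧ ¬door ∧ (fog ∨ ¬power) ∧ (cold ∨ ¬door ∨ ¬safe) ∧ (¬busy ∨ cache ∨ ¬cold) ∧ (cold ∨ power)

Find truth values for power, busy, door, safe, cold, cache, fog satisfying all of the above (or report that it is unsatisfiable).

Unit clause (¬cold) forces cold = False.
Unit clause (¬door) forces door = False.
In (cold ∨ power) only power is left, so power = True.
In (door ∨ fog) only fog is left, so fog = True.
In (¬cache ∨ door ∨ ¬fog ∨ ¬power) only ¬cache is left, so cache = False.
In (cache ∨ safe) only safe is left, so safe = True.
In (busy ∨ door ∨ ¬power ∨ ¬safe) only busy is left, so busy = True.
All clauses satisfied.

power=T, busy=T, door=F, safe=T, cold=F, cache=F, fog=T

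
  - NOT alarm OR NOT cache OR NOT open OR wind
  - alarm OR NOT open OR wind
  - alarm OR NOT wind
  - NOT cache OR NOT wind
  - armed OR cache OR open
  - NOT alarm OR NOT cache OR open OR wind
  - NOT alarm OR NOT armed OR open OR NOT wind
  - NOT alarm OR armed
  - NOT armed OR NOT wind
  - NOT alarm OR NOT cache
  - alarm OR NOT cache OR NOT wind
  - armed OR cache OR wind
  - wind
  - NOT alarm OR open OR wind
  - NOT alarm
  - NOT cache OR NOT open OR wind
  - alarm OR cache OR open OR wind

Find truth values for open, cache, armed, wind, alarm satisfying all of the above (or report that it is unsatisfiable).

Case wind = True:
  (alarm OR NOT wind) forces alarm = True.
  Clause (NOT alarm) is falsified — contradiction.
Case wind = False:
  Clause (wind) is falsified — contradiction.
Both cases fail, so the formula is unsatisfiable.

The formula is unsatisfiable.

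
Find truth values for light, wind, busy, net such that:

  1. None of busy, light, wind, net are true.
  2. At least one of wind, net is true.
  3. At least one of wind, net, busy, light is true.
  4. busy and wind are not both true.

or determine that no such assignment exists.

Case light = True:
  Constraint (1) is violated (light=T) — contradiction.
Case light = False:
  (1) forces busy = False.
  (1) forces wind = False.
  (1) forces net = False.
  Constraint (2) is violated (wind=F, net=F) — contradiction.
Both cases fail — unsatisfiable.

UNSATISFIABLE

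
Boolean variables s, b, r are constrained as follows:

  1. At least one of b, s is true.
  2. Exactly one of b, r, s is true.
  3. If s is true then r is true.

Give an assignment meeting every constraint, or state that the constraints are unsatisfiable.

s = False, b = True, r = False

  (1) {b, s}: 1 true — at least one ✓
  (2) {b, r, s}: 1 true — exactly one ✓
  (3) s=F ⇒ r: vacuous ✓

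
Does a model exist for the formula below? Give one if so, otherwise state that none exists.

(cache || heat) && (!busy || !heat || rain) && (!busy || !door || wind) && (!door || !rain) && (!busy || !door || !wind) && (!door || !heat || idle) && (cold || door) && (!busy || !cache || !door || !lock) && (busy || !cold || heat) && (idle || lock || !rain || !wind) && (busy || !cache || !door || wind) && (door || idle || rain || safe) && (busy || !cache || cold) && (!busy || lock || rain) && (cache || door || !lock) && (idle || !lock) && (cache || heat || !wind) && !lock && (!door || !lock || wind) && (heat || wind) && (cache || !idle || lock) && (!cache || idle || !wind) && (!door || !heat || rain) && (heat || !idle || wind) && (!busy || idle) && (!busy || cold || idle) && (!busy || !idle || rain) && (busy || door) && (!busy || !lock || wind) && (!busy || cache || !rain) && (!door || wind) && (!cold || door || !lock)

Unit clause (!lock) forces lock = False.
Set rain = True.
  then (!door || !rain) forces door = False.
  then (cold || door) forces cold = True.
  then (busy || door) forces busy = True.
  then (!busy || cache || !rain) forces cache = True.
  then (!busy || idle) forces idle = True.
Set heat = True.
Set safe = True.
Set wind = False.
All clauses satisfied.

rain = True, heat = True, safe = True, cold = True, cache = True, idle = True, wind = False, door = False, busy = True, lock = False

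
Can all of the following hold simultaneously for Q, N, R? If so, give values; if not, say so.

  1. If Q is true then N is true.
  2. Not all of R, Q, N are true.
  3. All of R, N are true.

Q=F, N=T, R=T

  (1) Q=F ⇒ N: vacuous ✓
  (2) {R, Q, N}: 2/3 true — not all ✓
  (3) {R, N}: all 2 true ✓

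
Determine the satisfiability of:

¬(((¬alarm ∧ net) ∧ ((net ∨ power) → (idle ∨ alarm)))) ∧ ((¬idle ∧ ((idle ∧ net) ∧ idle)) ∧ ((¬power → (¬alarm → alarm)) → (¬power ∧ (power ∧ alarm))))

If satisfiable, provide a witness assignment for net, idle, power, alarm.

UNSATISFIABLE

Case idle = True: the conjunct ¬idle is False.
Case idle = False: the conjunct idle is False.
Both cases fail — unsatisfiable.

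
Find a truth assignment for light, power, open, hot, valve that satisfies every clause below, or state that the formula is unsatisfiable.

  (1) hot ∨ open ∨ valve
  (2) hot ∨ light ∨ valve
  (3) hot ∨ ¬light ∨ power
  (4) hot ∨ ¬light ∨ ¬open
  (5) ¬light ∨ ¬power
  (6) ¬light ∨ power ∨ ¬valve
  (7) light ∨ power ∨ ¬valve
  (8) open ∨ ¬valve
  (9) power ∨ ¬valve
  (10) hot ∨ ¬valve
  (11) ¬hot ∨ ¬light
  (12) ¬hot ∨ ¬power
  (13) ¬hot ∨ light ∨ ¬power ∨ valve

light = False, power = False, open = True, hot = True, valve = False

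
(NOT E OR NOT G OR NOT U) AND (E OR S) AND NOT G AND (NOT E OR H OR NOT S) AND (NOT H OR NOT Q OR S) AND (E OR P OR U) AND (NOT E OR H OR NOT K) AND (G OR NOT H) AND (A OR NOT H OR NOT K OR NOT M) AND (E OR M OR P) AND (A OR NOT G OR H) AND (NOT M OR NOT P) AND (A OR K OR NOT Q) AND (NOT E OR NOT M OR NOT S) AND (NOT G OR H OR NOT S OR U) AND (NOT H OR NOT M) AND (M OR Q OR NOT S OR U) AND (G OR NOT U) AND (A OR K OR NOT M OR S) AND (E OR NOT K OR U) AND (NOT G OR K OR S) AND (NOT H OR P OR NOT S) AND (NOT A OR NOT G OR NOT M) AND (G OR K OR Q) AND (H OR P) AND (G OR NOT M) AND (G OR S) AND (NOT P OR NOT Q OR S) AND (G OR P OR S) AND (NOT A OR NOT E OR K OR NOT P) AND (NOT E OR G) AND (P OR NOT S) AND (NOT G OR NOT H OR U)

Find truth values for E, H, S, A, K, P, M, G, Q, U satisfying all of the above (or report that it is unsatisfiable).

E = False, H = False, S = True, A = True, K = False, P = True, M = False, G = False, Q = True, U = False

Unit clause (NOT G) forces G = False.
In (G OR NOT H) only NOT H is left, so H = False.
In (G OR NOT U) only NOT U is left, so U = False.
In (H OR P) only P is left, so P = True.
In (G OR NOT M) only NOT M is left, so M = False.
In (G OR S) only S is left, so S = True.
In (NOT E OR G) only NOT E is left, so E = False.
In (M OR Q OR NOT S OR U) only Q is left, so Q = True.
In (E OR NOT K OR U) only NOT K is left, so K = False.
In (A OR K OR NOT Q) only A is left, so A = True.
All clauses satisfied.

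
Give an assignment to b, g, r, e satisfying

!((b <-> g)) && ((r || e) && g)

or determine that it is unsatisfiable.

b = False, g = True, r = True, e = True

  !((b <-> g)) = True
    b <-> g = False
  (r || e) && g = True
    r || e = True
Both conjuncts True, so the formula holds.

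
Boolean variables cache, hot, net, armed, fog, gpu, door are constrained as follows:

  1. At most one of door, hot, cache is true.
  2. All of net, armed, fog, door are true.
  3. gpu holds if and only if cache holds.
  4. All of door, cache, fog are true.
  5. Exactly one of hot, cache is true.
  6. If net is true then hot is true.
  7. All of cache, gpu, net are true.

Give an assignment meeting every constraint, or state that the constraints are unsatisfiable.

Case cache = True:
  (1) with cache=T forces door = False.
  Constraint (2) is violated (door=F) — contradiction.
Case cache = False:
  Constraint (4) is violated (cache=F) — contradiction.
Both cases fail — unsatisfiable.

UNSATISFIABLE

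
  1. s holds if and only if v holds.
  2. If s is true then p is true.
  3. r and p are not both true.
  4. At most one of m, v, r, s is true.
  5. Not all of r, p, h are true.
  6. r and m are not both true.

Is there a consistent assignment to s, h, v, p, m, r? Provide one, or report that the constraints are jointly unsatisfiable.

s = False, h = False, v = False, p = True, m = False, r = False

  (1) s=F, v=F — same ✓
  (2) s=F ⇒ p: vacuous ✓
  (3) r=F, p=T — not both ✓
  (4) {m, v, r, s}: 0 true — at most one ✓
  (5) {r, p, h}: 1/3 true — not all ✓
  (6) r=F, m=F — not both ✓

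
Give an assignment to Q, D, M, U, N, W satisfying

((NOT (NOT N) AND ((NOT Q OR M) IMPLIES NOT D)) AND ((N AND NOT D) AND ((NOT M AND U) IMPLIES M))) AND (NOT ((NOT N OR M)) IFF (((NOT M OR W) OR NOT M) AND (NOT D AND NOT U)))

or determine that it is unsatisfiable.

Q: False, D: False, M: True, U: False, N: True, W: False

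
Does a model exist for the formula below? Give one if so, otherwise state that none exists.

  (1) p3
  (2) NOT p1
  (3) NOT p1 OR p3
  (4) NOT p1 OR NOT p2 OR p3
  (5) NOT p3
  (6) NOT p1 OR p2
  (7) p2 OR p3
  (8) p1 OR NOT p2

UNSATISFIABLE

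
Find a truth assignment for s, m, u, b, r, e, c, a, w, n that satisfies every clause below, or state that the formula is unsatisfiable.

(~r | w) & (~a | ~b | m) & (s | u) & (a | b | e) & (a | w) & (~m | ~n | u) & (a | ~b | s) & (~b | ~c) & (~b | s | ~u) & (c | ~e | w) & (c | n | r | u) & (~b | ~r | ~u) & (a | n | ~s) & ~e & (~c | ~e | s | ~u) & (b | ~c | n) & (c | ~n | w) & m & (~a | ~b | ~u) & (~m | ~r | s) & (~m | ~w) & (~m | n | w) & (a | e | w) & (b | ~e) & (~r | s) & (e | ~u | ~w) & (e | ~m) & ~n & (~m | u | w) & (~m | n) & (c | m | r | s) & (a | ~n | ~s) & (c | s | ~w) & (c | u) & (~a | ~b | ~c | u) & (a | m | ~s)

Unsatisfiable — no assignment works.

Case m = True:
  (~e) forces e = False.
  Clause (e | ~m) is falsified — contradiction.
Case m = False:
  Clause (m) is falsified — contradiction.
Both cases fail, so the formula is unsatisfiable.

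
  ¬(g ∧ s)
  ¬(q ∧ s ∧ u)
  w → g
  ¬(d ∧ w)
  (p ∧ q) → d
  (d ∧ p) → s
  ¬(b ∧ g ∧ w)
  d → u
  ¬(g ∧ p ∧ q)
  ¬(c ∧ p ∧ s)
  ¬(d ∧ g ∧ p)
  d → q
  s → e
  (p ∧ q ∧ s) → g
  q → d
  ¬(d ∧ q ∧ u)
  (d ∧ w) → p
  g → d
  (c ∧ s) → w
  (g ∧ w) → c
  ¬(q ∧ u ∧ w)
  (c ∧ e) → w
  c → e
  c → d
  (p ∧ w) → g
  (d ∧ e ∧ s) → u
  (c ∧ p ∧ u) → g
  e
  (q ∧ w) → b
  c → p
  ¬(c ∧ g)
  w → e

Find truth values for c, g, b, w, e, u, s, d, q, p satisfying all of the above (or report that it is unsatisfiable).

c: False, g: False, b: True, w: False, e: True, u: True, s: False, d: False, q: False, p: True

Unit clause (e) forces e = True.
Try c = True:
  (¬c ∨ ¬g) forces g = False.
  (¬c ∨ d) forces d = True.
  (¬d ∨ u) forces u = True.
  (¬d ∨ ¬q ∨ ¬u) forces q = False.
  clause (¬d ∨ q) is falsified — backtrack.
So c = False.
Set g = False.
  then (g ∨ ¬w) forces w = False.
Set b = True.
Set u = True.
Set s = False.
Try d = True:
  (¬d ∨ ¬q ∨ ¬u) forces q = False.
  clause (¬d ∨ q) is falsified — backtrack.
So d = False.
  then (d ∨ ¬q) forces q = False.
Set p = True.
All clauses satisfied.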